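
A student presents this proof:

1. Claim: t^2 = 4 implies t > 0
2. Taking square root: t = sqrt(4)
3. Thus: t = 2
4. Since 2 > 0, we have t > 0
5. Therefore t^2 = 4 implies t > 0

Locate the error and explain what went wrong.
Step 2: Taking square root: t = sqrt(4)

Step 2 takes the square root and assumes the positive root only. The equation t^2 = 4 actually has two solutions: t = 2 and t = -2. The proof silently assumes t > 0 without justification, then uses this assumption to conclude t > 0, which is circular. The counterexample t = -2 shows the claim is false.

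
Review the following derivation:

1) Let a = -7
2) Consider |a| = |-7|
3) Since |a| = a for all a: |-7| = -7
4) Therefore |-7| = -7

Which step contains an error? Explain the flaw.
Step 3: Since |a| = a for all a: |-7| = -7

Step 3 incorrectly states that |a| = a for all a. The correct definition is |a| = a when a >= 0, and |a| = -a when a < 0. Since -7 < 0, we have |-7| = -(-7) = 7, not -7.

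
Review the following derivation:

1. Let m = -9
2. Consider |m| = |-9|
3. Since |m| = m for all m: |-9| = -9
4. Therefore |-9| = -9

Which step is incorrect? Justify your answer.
Step 3: Since |m| = m for all m: |-9| = -9

Step 3 incorrectly states that |m| = m for all m. The correct definition is |m| = m when m >= 0, and |m| = -m when m < 0. Since -9 < 0, we have |-9| = -(-9) = 9, not -9.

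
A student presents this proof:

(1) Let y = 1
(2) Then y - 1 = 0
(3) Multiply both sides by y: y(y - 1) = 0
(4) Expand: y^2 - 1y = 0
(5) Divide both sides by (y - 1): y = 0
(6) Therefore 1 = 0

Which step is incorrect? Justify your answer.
Step 5: Divide both sides by (y - 1): y = 0

Step 5 divides both sides by (y - 1). However, since y = 1, we have (y - 1) = 0. Division by zero is undefined, making this step invalid.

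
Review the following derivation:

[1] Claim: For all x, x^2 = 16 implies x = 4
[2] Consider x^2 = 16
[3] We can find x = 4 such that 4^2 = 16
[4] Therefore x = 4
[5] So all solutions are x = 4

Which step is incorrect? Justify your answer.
Step 4: Therefore x = 4

Step 4 incorrectly concludes that x = 4 is the only solution. The proof shows that x = 4 is A solution (existence), but does not show it is the ONLY solution (uniqueness). In fact, x = -4 is also a solution since (-4)^2 = 16. Finding one solution doesn't prove there are no others.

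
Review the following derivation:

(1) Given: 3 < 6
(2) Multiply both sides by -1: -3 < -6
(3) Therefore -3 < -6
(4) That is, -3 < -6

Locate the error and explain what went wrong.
Step 2: Multiply both sides by -1: -3 < -6

Step 2 multiplies both sides by -1 but fails to reverse the inequality sign. When multiplying (or dividing) an inequality by a negative number, the direction must be reversed. Since 3 < 6, we should get -3 > -6, i.e., -3 > -6.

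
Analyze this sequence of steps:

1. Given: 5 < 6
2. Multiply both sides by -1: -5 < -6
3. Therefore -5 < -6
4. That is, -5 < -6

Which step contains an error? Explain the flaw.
Step 2: Multiply both sides by -1: -5 < -6

Step 2 multiplies both sides by -1 but fails to reverse the inequality sign. When multiplying (or dividing) an inequality by a negative number, the direction must be reversed. Since 5 < 6, we should get -5 > -6, i.e., -5 > -6.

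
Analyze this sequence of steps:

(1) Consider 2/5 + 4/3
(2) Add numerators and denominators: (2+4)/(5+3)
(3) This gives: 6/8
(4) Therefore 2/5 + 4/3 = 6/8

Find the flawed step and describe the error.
Step 2: Add numerators and denominators: (2+4)/(5+3)

Step 2 incorrectly adds fractions by separately adding numerators and denominators. This is wrong. The correct method requires a common denominator: 2/5 + 4/3 = (2×3 + 4×5)/(5×3) = 26/15 = 26/15. The method used gives 6/8, which is different.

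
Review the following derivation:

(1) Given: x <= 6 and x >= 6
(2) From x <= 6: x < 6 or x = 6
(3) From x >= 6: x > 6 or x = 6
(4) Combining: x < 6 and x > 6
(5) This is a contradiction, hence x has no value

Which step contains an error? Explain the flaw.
Step 4: Combining: x < 6 and x > 6

Step 4 incorrectly combines the conditions. From x <= 6 and x >= 6, the intersection is x = 6. The error treats the 'or' cases as 'and' requirements. The correct conclusion is that x = 6 is the unique solution, not that no solution exists.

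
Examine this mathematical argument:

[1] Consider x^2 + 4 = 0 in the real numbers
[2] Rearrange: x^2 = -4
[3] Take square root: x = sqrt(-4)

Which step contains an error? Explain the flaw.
Step 3: Take square root: x = sqrt(-4)

Step 3 takes the square root of -4, which is negative. In the real number system, the square root of a negative number is undefined. The equation x^2 + 4 = 0 has no real solutions. Square roots of negative numbers only exist in the complex numbers.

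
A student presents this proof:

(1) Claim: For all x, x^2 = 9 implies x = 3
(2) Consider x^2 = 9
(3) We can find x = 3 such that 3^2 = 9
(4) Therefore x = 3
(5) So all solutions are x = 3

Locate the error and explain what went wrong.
Step 4: Therefore x = 3

Step 4 incorrectly concludes that x = 3 is the only solution. The proof shows that x = 3 is A solution (existence), but does not show it is the ONLY solution (uniqueness). In fact, x = -3 is also a solution since (-3)^2 = 9. Finding one solution doesn't prove there are no others.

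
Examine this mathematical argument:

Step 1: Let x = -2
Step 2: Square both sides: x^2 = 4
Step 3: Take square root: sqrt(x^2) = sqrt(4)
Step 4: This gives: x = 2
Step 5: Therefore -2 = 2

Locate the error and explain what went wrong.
Step 4: This gives: x = 2

Step 4 incorrectly states that sqrt(x^2) = x. The correct identity is sqrt(x^2) = |x|. Since x = -2 < 0, we have sqrt(x^2) = |-2| = 2, not x = -2.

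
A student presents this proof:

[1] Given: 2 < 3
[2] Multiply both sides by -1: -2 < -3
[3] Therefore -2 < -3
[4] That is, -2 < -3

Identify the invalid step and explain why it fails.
Step 2: Multiply both sides by -1: -2 < -3

Step 2 multiplies both sides by -1 but fails to reverse the inequality sign. When multiplying (or dividing) an inequality by a negative number, the direction must be reversed. Since 2 < 3, we should get -2 > -3, i.e., -2 > -3.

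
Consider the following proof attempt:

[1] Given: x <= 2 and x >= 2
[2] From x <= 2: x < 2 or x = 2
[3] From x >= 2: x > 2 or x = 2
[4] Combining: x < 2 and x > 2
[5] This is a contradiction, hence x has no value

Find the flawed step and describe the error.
Step 4: Combining: x < 2 and x > 2

Step 4 incorrectly combines the conditions. From x <= 2 and x >= 2, the intersection is x = 2. The error treats the 'or' cases as 'and' requirements. The correct conclusion is that x = 2 is the unique solution, not that no solution exists.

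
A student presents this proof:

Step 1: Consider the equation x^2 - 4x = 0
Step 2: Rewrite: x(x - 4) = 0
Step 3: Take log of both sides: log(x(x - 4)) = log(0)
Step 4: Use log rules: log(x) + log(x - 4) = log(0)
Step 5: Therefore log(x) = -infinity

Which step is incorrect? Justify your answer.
Step 3: Take log of both sides: log(x(x - 4)) = log(0)

Step 3 takes the logarithm of both sides, resulting in log(0) on the right side. The logarithm is only defined for positive numbers; log(0) is undefined (approaches negative infinity). This operation is invalid.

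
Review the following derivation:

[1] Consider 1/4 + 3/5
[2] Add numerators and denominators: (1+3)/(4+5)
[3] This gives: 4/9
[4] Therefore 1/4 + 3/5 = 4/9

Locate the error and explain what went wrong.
Step 2: Add numerators and denominators: (1+3)/(4+5)

Step 2 incorrectly adds fractions by separately adding numerators and denominators. This is wrong. The correct method requires a common denominator: 1/4 + 3/5 = (1×5 + 3×4)/(4×5) = 17/20 = 17/20. The method used gives 4/9, which is different.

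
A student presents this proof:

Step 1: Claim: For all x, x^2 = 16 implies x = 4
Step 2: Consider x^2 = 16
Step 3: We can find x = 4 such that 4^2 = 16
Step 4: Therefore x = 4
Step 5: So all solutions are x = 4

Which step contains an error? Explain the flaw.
Step 4: Therefore x = 4

Step 4 incorrectly concludes that x = 4 is the only solution. The proof shows that x = 4 is A solution (existence), but does not show it is the ONLY solution (uniqueness). In fact, x = -4 is also a solution since (-4)^2 = 16. Finding one solution doesn't prove there are no others.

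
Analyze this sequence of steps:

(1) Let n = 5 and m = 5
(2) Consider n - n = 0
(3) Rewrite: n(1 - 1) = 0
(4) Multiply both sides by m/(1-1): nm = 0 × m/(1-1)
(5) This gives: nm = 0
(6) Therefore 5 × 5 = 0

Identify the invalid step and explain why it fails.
Step 4: Multiply both sides by m/(1-1): nm = 0 × m/(1-1)

Step 4 multiplies both sides by m/(1-1). However, 1-1 = 0, so this is multiplication by m/0, which is undefined. We cannot multiply by an undefined expression.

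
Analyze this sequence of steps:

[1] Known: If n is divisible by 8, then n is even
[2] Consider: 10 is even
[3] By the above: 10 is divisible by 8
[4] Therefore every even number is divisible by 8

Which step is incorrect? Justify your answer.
Step 3: By the above: 10 is divisible by 8

Step 3 commits the fallacy of affirming the consequent. The known fact 'divisible by 8 → even' does NOT imply 'even → divisible by 8'. That would be the converse, which is false. For example, 10 is even but 10 ÷ 8 = 1.25, which is not an integer.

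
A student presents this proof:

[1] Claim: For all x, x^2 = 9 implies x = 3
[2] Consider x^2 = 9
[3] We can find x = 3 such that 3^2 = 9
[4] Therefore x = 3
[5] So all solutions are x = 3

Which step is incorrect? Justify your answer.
Step 4: Therefore x = 3

Step 4 incorrectly concludes that x = 3 is the only solution. The proof shows that x = 3 is A solution (existence), but does not show it is the ONLY solution (uniqueness). In fact, x = -3 is also a solution since (-3)^2 = 9. Finding one solution doesn't prove there are no others.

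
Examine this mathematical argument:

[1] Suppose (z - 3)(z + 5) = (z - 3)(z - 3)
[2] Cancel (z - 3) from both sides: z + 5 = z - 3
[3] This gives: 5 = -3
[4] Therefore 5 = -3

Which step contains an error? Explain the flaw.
Step 2: Cancel (z - 3) from both sides: z + 5 = z - 3

Step 2 cancels (z - 3) from both sides. This is only valid if (z - 3) ≠ 0, i.e., z ≠ 3. When z = 3, both sides equal zero regardless of the other factors. The correct approach requires considering z = 3 as a separate case.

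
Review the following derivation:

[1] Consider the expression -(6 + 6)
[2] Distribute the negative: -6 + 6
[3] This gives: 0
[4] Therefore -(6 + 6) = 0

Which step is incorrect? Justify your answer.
Step 2: Distribute the negative: -6 + 6

Step 2 incorrectly distributes the negative sign. The correct distribution is -(6 + 6) = -6 - 6 = -12. The negative must be applied to both terms, not just the first. The error treats -(6 + 6) as -6 + 6, which equals 0 instead of -12.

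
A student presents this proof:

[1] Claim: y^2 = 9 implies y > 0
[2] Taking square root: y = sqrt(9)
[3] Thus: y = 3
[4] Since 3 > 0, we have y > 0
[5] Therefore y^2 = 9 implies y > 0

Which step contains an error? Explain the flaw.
Step 2: Taking square root: y = sqrt(9)

Step 2 takes the square root and assumes the positive root only. The equation y^2 = 9 actually has two solutions: y = 3 and y = -3. The proof silently assumes y > 0 without justification, then uses this assumption to conclude y > 0, which is circular. The counterexample y = -3 shows the claim is false.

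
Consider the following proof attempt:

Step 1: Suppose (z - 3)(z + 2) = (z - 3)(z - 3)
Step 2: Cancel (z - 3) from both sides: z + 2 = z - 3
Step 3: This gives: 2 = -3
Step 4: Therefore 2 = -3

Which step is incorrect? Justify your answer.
Step 2: Cancel (z - 3) from both sides: z + 2 = z - 3

Step 2 cancels (z - 3) from both sides. This is only valid if (z - 3) ≠ 0, i.e., z ≠ 3. When z = 3, both sides equal zero regardless of the other factors. The correct approach requires considering z = 3 as a separate case.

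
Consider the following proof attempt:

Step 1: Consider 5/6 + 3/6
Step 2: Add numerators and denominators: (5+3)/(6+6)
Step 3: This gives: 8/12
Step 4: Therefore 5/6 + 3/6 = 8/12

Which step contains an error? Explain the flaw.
Step 2: Add numerators and denominators: (5+3)/(6+6)

Step 2 incorrectly adds fractions by separately adding numerators and denominators. This is wrong. The correct method requires a common denominator: 5/6 + 3/6 = (5×6 + 3×6)/(6×6) = 48/36 = 4/3. The method used gives 8/12, which is different.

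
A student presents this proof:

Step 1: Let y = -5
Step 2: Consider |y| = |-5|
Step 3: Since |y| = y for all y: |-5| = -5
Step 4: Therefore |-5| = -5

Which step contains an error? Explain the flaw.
Step 3: Since |y| = y for all y: |-5| = -5

Step 3 incorrectly states that |y| = y for all y. The correct definition is |y| = y when y >= 0, and |y| = -y when y < 0. Since -5 < 0, we have |-5| = -(-5) = 5, not -5.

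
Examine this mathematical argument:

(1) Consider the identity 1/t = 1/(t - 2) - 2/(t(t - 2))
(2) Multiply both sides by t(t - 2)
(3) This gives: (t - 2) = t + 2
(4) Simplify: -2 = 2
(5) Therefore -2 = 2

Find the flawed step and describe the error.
Step 3: This gives: (t - 2) = t + 2

Step 3 makes a sign error when clearing denominators. Multiplying -2/(t(t - 2)) by t(t - 2) gives -2, not +2. The correct result is (t - 2) = t - 2, which is trivially true, not (t - 2) = t + 2. (Step 1 is a valid identity: 1/(t - 2) - 2/(t(t - 2)) = (t - 2)/(t(t - 2)) = 1/t.)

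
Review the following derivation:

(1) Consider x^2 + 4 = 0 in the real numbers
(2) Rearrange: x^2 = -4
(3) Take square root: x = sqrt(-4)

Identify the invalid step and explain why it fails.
Step 3: Take square root: x = sqrt(-4)

Step 3 takes the square root of -4, which is negative. In the real number system, the square root of a negative number is undefined. The equation x^2 + 4 = 0 has no real solutions. Square roots of negative numbers only exist in the complex numbers.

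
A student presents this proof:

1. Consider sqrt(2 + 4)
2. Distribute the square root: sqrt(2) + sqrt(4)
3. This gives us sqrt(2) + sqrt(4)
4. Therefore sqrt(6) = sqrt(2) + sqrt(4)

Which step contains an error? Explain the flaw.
Step 2: Distribute the square root: sqrt(2) + sqrt(4)

Step 2 incorrectly 'distributes' the square root over addition. The square root function does not distribute: sqrt(a + b) ≠ sqrt(a) + sqrt(b). In fact, sqrt(2 + 4) = sqrt(6) ≈ 2.4495, while sqrt(2) + sqrt(4) ≈ 3.4142.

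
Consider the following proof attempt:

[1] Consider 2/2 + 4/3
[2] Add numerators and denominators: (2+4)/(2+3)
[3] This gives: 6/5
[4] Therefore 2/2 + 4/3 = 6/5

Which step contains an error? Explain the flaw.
Step 2: Add numerators and denominators: (2+4)/(2+3)

Step 2 incorrectly adds fractions by separately adding numerators and denominators. This is wrong. The correct method requires a common denominator: 2/2 + 4/3 = (2×3 + 4×2)/(2×3) = 14/6 = 7/3. The method used gives 6/5, which is different.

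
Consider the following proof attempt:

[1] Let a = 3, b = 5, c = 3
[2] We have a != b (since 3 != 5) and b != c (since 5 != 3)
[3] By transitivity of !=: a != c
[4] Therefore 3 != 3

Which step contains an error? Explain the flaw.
Step 3: By transitivity of !=: a != c

Step 3 incorrectly applies transitivity to the '!=' relation. Transitivity states: if a R b and b R c, then a R c. However, '!=' is not transitive. Counterexample: 3 != 5 and 5 != 3, but 3 = 3 (both equal 3). Transitivity holds for relations like <, <=, =, but not for !=.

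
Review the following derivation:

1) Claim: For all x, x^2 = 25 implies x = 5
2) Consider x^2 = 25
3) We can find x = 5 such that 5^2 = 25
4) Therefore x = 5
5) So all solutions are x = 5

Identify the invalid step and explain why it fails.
Step 4: Therefore x = 5

Step 4 incorrectly concludes that x = 5 is the only solution. The proof shows that x = 5 is A solution (existence), but does not show it is the ONLY solution (uniqueness). In fact, x = -5 is also a solution since (-5)^2 = 25. Finding one solution doesn't prove there are no others.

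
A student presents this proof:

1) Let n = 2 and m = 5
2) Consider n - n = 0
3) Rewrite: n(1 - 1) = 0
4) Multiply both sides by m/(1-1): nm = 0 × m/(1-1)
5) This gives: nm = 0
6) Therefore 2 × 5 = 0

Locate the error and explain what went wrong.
Step 4: Multiply both sides by m/(1-1): nm = 0 × m/(1-1)

Step 4 multiplies both sides by m/(1-1). However, 1-1 = 0, so this is multiplication by m/0, which is undefined. We cannot multiply by an undefined expression.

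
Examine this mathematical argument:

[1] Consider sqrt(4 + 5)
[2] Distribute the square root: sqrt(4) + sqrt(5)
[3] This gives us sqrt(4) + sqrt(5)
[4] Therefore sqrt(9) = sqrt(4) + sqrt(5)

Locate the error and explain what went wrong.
Step 2: Distribute the square root: sqrt(4) + sqrt(5)

Step 2 incorrectly 'distributes' the square root over addition. The square root function does not distribute: sqrt(a + b) ≠ sqrt(a) + sqrt(b). In fact, sqrt(4 + 5) = sqrt(9) ≈ 3.0000, while sqrt(4) + sqrt(5) ≈ 4.2361.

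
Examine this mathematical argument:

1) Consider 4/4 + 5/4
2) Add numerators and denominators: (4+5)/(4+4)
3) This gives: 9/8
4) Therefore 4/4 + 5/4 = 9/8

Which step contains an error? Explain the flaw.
Step 2: Add numerators and denominators: (4+5)/(4+4)

Step 2 incorrectly adds fractions by separately adding numerators and denominators. This is wrong. The correct method requires a common denominator: 4/4 + 5/4 = (4×4 + 5×4)/(4×4) = 36/16 = 9/4. The method used gives 9/8, which is different.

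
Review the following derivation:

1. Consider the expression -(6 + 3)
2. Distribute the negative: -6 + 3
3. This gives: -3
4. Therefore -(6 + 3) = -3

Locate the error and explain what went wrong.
Step 2: Distribute the negative: -6 + 3

Step 2 incorrectly distributes the negative sign. The correct distribution is -(6 + 3) = -6 - 3 = -9. The negative must be applied to both terms, not just the first. The error treats -(6 + 3) as -6 + 3, which equals -3 instead of -9.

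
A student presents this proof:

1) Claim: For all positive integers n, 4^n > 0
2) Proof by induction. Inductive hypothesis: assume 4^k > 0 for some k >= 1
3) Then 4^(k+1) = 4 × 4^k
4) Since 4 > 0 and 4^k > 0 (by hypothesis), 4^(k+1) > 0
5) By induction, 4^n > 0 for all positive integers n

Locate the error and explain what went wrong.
Step 5: By induction, 4^n > 0 for all positive integers n

Step 5 concludes the proof by induction, but no base case was ever established. A valid induction proof requires: (1) a base case proving 4^1 > 0, and (2) an inductive step showing IF 4^k > 0 THEN 4^(k+1) > 0. Steps 2-4 correctly establish the inductive step, but without the base case the conclusion in step 5 does not follow.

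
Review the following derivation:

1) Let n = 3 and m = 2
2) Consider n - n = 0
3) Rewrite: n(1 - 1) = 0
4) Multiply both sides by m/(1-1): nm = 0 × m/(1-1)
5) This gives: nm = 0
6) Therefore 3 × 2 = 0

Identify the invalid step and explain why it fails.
Step 4: Multiply both sides by m/(1-1): nm = 0 × m/(1-1)

Step 4 multiplies both sides by m/(1-1). However, 1-1 = 0, so this is multiplication by m/0, which is undefined. We cannot multiply by an undefined expression.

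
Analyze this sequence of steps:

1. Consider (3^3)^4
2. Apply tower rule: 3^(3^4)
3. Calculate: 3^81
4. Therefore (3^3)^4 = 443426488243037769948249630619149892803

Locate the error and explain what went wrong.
Step 2: Apply tower rule: 3^(3^4)

Step 2 incorrectly states that (a^b)^c = a^(b^c). The correct rule is (a^b)^c = a^(b×c). The actual value is (3^3)^4 = 3^12 = 531441, not 3^81 = 443426488243037769948249630619149892803.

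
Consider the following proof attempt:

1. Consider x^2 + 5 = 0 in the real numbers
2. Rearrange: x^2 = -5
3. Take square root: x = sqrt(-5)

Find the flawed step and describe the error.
Step 3: Take square root: x = sqrt(-5)

Step 3 takes the square root of -5, which is negative. In the real number system, the square root of a negative number is undefined. The equation x^2 + 5 = 0 has no real solutions. Square roots of negative numbers only exist in the complex numbers.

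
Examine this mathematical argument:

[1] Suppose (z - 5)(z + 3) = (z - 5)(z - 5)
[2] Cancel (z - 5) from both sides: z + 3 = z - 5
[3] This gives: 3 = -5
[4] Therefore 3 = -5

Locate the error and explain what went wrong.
Step 2: Cancel (z - 5) from both sides: z + 3 = z - 5

Step 2 cancels (z - 5) from both sides. This is only valid if (z - 5) ≠ 0, i.e., z ≠ 5. When z = 5, both sides equal zero regardless of the other factors. The correct approach requires considering z = 5 as a separate case.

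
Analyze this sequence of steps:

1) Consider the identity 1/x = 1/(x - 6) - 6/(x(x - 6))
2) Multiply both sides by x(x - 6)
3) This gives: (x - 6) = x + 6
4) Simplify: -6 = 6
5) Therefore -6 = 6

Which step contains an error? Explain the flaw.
Step 3: This gives: (x - 6) = x + 6

Step 3 makes a sign error when clearing denominators. Multiplying -6/(x(x - 6)) by x(x - 6) gives -6, not +6. The correct result is (x - 6) = x - 6, which is trivially true, not (x - 6) = x + 6. (Step 1 is a valid identity: 1/(x - 6) - 6/(x(x - 6)) = (x - 6)/(x(x - 6)) = 1/x.)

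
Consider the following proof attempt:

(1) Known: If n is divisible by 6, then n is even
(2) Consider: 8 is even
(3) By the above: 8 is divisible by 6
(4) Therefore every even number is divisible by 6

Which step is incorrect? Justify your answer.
Step 3: By the above: 8 is divisible by 6

Step 3 commits the fallacy of affirming the consequent. The known fact 'divisible by 6 → even' does NOT imply 'even → divisible by 6'. That would be the converse, which is false. For example, 8 is even but 8 ÷ 6 = 1.33, which is not an integer.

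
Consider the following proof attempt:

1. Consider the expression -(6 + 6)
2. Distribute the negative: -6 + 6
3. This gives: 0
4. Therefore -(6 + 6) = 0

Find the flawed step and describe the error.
Step 2: Distribute the negative: -6 + 6

Step 2 incorrectly distributes the negative sign. The correct distribution is -(6 + 6) = -6 - 6 = -12. The negative must be applied to both terms, not just the first. The error treats -(6 + 6) as -6 + 6, which equals 0 instead of -12.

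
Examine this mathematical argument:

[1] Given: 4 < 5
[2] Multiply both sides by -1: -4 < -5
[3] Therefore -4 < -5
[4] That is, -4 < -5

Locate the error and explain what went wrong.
Step 2: Multiply both sides by -1: -4 < -5

Step 2 multiplies both sides by -1 but fails to reverse the inequality sign. When multiplying (or dividing) an inequality by a negative number, the direction must be reversed. Since 4 < 5, we should get -4 > -5, i.e., -4 > -5.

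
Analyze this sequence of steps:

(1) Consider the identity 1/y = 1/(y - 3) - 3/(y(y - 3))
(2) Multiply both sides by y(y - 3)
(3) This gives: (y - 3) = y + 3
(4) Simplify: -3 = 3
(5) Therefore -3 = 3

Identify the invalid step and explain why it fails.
Step 3: This gives: (y - 3) = y + 3

Step 3 makes a sign error when clearing denominators. Multiplying -3/(y(y - 3)) by y(y - 3) gives -3, not +3. The correct result is (y - 3) = y - 3, which is trivially true, not (y - 3) = y + 3. (Step 1 is a valid identity: 1/(y - 3) - 3/(y(y - 3)) = (y - 3)/(y(y - 3)) = 1/y.)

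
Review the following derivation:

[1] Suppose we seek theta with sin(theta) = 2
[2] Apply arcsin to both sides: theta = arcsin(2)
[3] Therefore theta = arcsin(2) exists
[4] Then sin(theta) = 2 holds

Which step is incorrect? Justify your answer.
Step 2: Apply arcsin to both sides: theta = arcsin(2)

Step 2 applies arcsin to 2. However, arcsin(x) is only defined for x in [-1, 1] because sin(theta) can only produce values in that range. Since |2| > 1, arcsin(2) is undefined. There is no angle whose sine equals 2.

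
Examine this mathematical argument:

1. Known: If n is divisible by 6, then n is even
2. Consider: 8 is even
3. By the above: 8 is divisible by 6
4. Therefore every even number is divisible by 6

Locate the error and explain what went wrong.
Step 3: By the above: 8 is divisible by 6

Step 3 commits the fallacy of affirming the consequent. The known fact 'divisible by 6 → even' does NOT imply 'even → divisible by 6'. That would be the converse, which is false. For example, 8 is even but 8 ÷ 6 = 1.33, which is not an integer.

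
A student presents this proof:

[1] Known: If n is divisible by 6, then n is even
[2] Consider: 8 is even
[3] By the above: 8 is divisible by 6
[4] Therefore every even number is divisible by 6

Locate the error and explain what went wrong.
Step 3: By the above: 8 is divisible by 6

Step 3 commits the fallacy of affirming the consequent. The known fact 'divisible by 6 → even' does NOT imply 'even → divisible by 6'. That would be the converse, which is false. For example, 8 is even but 8 ÷ 6 = 1.33, which is not an integer.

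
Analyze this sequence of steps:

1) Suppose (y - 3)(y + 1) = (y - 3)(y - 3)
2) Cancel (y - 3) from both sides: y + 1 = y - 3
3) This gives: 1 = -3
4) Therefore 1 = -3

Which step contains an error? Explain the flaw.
Step 2: Cancel (y - 3) from both sides: y + 1 = y - 3

Step 2 cancels (y - 3) from both sides. This is only valid if (y - 3) ≠ 0, i.e., y ≠ 3. When y = 3, both sides equal zero regardless of the other factors. The correct approach requires considering y = 3 as a separate case.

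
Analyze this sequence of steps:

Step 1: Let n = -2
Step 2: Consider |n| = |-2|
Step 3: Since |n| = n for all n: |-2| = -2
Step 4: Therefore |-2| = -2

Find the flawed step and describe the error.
Step 3: Since |n| = n for all n: |-2| = -2

Step 3 incorrectly states that |n| = n for all n. The correct definition is |n| = n when n >= 0, and |n| = -n when n < 0. Since -2 < 0, we have |-2| = -(-2) = 2, not -2.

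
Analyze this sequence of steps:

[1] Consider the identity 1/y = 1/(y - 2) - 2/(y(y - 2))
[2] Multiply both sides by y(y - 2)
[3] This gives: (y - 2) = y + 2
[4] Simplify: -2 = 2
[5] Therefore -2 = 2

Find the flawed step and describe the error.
Step 3: This gives: (y - 2) = y + 2

Step 3 makes a sign error when clearing denominators. Multiplying -2/(y(y - 2)) by y(y - 2) gives -2, not +2. The correct result is (y - 2) = y - 2, which is trivially true, not (y - 2) = y + 2. (Step 1 is a valid identity: 1/(y - 2) - 2/(y(y - 2)) = (y - 2)/(y(y - 2)) = 1/y.)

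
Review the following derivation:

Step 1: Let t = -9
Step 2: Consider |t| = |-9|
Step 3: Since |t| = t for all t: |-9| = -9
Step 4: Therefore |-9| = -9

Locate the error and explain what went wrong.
Step 3: Since |t| = t for all t: |-9| = -9

Step 3 incorrectly states that |t| = t for all t. The correct definition is |t| = t when t >= 0, and |t| = -t when t < 0. Since -9 < 0, we have |-9| = -(-9) = 9, not -9.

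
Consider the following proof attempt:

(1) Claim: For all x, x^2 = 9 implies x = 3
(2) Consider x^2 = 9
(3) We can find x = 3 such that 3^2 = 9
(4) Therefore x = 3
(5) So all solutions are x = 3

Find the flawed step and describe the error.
Step 4: Therefore x = 3

Step 4 incorrectly concludes that x = 3 is the only solution. The proof shows that x = 3 is A solution (existence), but does not show it is the ONLY solution (uniqueness). In fact, x = -3 is also a solution since (-3)^2 = 9. Finding one solution doesn't prove there are no others.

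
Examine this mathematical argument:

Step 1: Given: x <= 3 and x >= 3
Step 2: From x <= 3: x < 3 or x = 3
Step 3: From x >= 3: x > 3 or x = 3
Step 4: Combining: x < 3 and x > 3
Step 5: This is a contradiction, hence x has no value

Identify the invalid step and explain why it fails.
Step 4: Combining: x < 3 and x > 3

Step 4 incorrectly combines the conditions. From x <= 3 and x >= 3, the intersection is x = 3. The error treats the 'or' cases as 'and' requirements. The correct conclusion is that x = 3 is the unique solution, not that no solution exists.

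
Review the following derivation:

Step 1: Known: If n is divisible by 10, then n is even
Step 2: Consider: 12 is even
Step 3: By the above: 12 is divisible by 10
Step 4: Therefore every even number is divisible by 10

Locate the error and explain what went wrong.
Step 3: By the above: 12 is divisible by 10

Step 3 commits the fallacy of affirming the consequent. The known fact 'divisible by 10 → even' does NOT imply 'even → divisible by 10'. That would be the converse, which is false. For example, 12 is even but 12 ÷ 10 = 1.20, which is not an integer.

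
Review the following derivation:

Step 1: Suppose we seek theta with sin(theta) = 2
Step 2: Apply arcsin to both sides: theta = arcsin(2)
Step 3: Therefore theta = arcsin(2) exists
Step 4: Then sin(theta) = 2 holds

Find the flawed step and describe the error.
Step 2: Apply arcsin to both sides: theta = arcsin(2)

Step 2 applies arcsin to 2. However, arcsin(x) is only defined for x in [-1, 1] because sin(theta) can only produce values in that range. Since |2| > 1, arcsin(2) is undefined. There is no angle whose sine equals 2.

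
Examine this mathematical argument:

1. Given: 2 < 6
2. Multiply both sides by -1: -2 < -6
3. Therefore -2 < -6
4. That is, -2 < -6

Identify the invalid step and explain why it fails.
Step 2: Multiply both sides by -1: -2 < -6

Step 2 multiplies both sides by -1 but fails to reverse the inequality sign. When multiplying (or dividing) an inequality by a negative number, the direction must be reversed. Since 2 < 6, we should get -2 > -6, i.e., -2 > -6.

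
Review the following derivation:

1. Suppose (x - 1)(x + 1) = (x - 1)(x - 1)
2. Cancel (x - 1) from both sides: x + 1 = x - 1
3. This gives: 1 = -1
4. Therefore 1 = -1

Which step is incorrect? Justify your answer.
Step 2: Cancel (x - 1) from both sides: x + 1 = x - 1

Step 2 cancels (x - 1) from both sides. This is only valid if (x - 1) ≠ 0, i.e., x ≠ 1. When x = 1, both sides equal zero regardless of the other factors. The correct approach requires considering x = 1 as a separate case.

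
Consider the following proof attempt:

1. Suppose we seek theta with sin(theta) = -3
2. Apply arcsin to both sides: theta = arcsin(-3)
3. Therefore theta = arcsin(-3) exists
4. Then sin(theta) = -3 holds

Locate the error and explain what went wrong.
Step 2: Apply arcsin to both sides: theta = arcsin(-3)

Step 2 applies arcsin to -3. However, arcsin(x) is only defined for x in [-1, 1] because sin(theta) can only produce values in that range. Since |-3| > 1, arcsin(-3) is undefined. There is no angle whose sine equals -3.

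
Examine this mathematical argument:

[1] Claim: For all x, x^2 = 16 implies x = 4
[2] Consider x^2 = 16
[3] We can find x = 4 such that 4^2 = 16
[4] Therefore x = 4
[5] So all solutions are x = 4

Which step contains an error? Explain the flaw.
Step 4: Therefore x = 4

Step 4 incorrectly concludes that x = 4 is the only solution. The proof shows that x = 4 is A solution (existence), but does not show it is the ONLY solution (uniqueness). In fact, x = -4 is also a solution since (-4)^2 = 16. Finding one solution doesn't prove there are no others.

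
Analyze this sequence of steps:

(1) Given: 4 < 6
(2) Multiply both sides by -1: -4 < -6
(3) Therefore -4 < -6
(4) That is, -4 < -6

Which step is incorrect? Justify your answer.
Step 2: Multiply both sides by -1: -4 < -6

Step 2 multiplies both sides by -1 but fails to reverse the inequality sign. When multiplying (or dividing) an inequality by a negative number, the direction must be reversed. Since 4 < 6, we should get -4 > -6, i.e., -4 > -6.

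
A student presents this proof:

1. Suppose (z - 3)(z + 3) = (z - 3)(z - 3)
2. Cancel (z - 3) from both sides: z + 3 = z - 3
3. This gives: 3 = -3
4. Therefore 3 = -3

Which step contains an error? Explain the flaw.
Step 2: Cancel (z - 3) from both sides: z + 3 = z - 3

Step 2 cancels (z - 3) from both sides. This is only valid if (z - 3) ≠ 0, i.e., z ≠ 3. When z = 3, both sides equal zero regardless of the other factors. The correct approach requires considering z = 3 as a separate case.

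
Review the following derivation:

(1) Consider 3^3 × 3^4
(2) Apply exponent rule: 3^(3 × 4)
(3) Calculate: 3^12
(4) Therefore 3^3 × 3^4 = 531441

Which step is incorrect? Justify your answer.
Step 2: Apply exponent rule: 3^(3 × 4)

Step 2 incorrectly states that a^b × a^c = a^(b×c). The correct rule is a^b × a^c = a^(b+c). The actual value is 3^3 × 3^4 = 3^7 = 2187, not 3^12 = 531441.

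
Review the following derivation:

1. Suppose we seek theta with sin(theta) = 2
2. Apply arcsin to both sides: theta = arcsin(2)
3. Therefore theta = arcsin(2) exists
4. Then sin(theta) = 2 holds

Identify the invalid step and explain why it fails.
Step 2: Apply arcsin to both sides: theta = arcsin(2)

Step 2 applies arcsin to 2. However, arcsin(x) is only defined for x in [-1, 1] because sin(theta) can only produce values in that range. Since |2| > 1, arcsin(2) is undefined. There is no angle whose sine equals 2.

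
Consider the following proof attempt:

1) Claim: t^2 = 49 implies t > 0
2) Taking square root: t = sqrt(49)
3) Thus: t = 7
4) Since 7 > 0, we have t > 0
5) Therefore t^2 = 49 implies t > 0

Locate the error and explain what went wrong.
Step 2: Taking square root: t = sqrt(49)

Step 2 takes the square root and assumes the positive root only. The equation t^2 = 49 actually has two solutions: t = 7 and t = -7. The proof silently assumes t > 0 without justification, then uses this assumption to conclude t > 0, which is circular. The counterexample t = -7 shows the claim is false.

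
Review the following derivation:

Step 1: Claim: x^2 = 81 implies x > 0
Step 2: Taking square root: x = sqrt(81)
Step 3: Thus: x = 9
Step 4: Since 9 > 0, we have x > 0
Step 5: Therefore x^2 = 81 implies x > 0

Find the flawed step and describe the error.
Step 2: Taking square root: x = sqrt(81)

Step 2 takes the square root and assumes the positive root only. The equation x^2 = 81 actually has two solutions: x = 9 and x = -9. The proof silently assumes x > 0 without justification, then uses this assumption to conclude x > 0, which is circular. The counterexample x = -9 shows the claim is false.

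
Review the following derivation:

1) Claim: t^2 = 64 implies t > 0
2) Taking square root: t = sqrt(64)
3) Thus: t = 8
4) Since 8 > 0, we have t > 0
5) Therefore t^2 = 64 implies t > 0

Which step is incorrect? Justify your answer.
Step 2: Taking square root: t = sqrt(64)

Step 2 takes the square root and assumes the positive root only. The equation t^2 = 64 actually has two solutions: t = 8 and t = -8. The proof silently assumes t > 0 without justification, then uses this assumption to conclude t > 0, which is circular. The counterexample t = -8 shows the claim is false.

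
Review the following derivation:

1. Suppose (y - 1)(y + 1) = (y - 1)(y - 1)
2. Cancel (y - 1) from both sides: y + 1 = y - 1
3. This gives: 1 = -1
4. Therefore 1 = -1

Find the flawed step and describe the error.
Step 2: Cancel (y - 1) from both sides: y + 1 = y - 1

Step 2 cancels (y - 1) from both sides. This is only valid if (y - 1) ≠ 0, i.e., y ≠ 1. When y = 1, both sides equal zero regardless of the other factors. The correct approach requires considering y = 1 as a separate case.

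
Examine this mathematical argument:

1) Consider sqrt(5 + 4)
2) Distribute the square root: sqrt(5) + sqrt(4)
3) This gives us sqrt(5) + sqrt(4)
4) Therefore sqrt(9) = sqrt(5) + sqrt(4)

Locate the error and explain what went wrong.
Step 2: Distribute the square root: sqrt(5) + sqrt(4)

Step 2 incorrectly 'distributes' the square root over addition. The square root function does not distribute: sqrt(a + b) ≠ sqrt(a) + sqrt(b). In fact, sqrt(5 + 4) = sqrt(9) ≈ 3.0000, while sqrt(5) + sqrt(4) ≈ 4.2361.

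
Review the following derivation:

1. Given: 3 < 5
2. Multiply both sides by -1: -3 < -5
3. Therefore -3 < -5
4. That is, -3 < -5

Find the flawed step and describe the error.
Step 2: Multiply both sides by -1: -3 < -5

Step 2 multiplies both sides by -1 but fails to reverse the inequality sign. When multiplying (or dividing) an inequality by a negative number, the direction must be reversed. Since 3 < 5, we should get -3 > -5, i.e., -3 > -5.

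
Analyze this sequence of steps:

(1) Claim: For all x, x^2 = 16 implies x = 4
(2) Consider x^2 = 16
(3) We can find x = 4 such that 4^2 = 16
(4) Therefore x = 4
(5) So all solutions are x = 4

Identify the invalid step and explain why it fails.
Step 4: Therefore x = 4

Step 4 incorrectly concludes that x = 4 is the only solution. The proof shows that x = 4 is A solution (existence), but does not show it is the ONLY solution (uniqueness). In fact, x = -4 is also a solution since (-4)^2 = 16. Finding one solution doesn't prove there are no others.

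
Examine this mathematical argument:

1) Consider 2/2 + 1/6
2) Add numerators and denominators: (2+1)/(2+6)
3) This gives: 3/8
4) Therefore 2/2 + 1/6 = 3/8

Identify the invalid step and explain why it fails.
Step 2: Add numerators and denominators: (2+1)/(2+6)

Step 2 incorrectly adds fractions by separately adding numerators and denominators. This is wrong. The correct method requires a common denominator: 2/2 + 1/6 = (2×6 + 1×2)/(2×6) = 14/12 = 7/6. The method used gives 3/8, which is different.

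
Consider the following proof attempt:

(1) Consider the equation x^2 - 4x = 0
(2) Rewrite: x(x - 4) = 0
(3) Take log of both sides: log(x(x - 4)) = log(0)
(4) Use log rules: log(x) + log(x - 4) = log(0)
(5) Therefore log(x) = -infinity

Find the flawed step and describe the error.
Step 3: Take log of both sides: log(x(x - 4)) = log(0)

Step 3 takes the logarithm of both sides, resulting in log(0) on the right side. The logarithm is only defined for positive numbers; log(0) is undefined (approaches negative infinity). This operation is invalid.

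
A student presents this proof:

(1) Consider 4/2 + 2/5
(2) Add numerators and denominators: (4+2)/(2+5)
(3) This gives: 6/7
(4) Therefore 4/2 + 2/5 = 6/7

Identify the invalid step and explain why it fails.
Step 2: Add numerators and denominators: (4+2)/(2+5)

Step 2 incorrectly adds fractions by separately adding numerators and denominators. This is wrong. The correct method requires a common denominator: 4/2 + 2/5 = (4×5 + 2×2)/(2×5) = 24/10 = 12/5. The method used gives 6/7, which is different.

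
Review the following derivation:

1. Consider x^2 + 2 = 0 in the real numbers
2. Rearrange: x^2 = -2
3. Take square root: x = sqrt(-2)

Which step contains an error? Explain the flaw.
Step 3: Take square root: x = sqrt(-2)

Step 3 takes the square root of -2, which is negative. In the real number system, the square root of a negative number is undefined. The equation x^2 + 2 = 0 has no real solutions. Square roots of negative numbers only exist in the complex numbers.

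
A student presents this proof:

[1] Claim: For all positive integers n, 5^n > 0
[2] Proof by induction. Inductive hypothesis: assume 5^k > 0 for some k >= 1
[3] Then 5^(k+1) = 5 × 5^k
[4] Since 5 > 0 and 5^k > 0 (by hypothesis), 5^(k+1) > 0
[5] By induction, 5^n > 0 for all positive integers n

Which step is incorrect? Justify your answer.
Step 5: By induction, 5^n > 0 for all positive integers n

Step 5 concludes the proof by induction, but no base case was ever established. A valid induction proof requires: (1) a base case proving 5^1 > 0, and (2) an inductive step showing IF 5^k > 0 THEN 5^(k+1) > 0. Steps 2-4 correctly establish the inductive step, but without the base case the conclusion in step 5 does not follow.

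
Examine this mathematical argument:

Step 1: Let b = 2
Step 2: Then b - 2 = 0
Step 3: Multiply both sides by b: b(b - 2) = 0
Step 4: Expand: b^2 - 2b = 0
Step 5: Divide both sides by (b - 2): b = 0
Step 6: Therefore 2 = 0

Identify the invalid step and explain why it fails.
Step 5: Divide both sides by (b - 2): b = 0

Step 5 divides both sides by (b - 2). However, since b = 2, we have (b - 2) = 0. Division by zero is undefined, making this step invalid.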